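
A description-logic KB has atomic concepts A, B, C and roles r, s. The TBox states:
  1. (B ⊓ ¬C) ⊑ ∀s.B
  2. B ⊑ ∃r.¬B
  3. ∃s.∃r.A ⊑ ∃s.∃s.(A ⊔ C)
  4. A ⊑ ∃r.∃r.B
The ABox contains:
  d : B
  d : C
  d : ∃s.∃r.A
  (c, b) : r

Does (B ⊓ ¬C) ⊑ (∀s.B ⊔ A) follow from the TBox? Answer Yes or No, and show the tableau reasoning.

1. (B ⊓ ¬C) ⊑ (∀s.B ⊔ A)  ⇔  ((B ⊓ ¬C) ⊓ (∃s.¬B ⊓ ¬A)) unsat w.r.t. T
   all branches close; clash {B, ¬B} at an ∃-successor
2. Hence (B ⊓ ¬C) ⊑ (∀s.B ⊔ A): entailed.

Yes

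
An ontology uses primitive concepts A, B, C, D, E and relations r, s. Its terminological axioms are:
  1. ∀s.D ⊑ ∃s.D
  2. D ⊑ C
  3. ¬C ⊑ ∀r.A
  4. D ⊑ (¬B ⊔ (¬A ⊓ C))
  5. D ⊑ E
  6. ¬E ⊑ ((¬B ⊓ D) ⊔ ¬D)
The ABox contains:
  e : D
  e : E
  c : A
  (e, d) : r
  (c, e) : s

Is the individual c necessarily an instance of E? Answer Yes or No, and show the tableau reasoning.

1. c : E?  L(c) = {A} ∪ {¬E}
   apply at c: ¬E⊑((¬B ⊓ D) ⊔ ¬D)
   open: L(c) ⊇ {A, C, ¬D, ¬E, ∃s.¬D} (+ ∃-successors) — c ∉ E possible
2. Hence c : E: not entailed.

No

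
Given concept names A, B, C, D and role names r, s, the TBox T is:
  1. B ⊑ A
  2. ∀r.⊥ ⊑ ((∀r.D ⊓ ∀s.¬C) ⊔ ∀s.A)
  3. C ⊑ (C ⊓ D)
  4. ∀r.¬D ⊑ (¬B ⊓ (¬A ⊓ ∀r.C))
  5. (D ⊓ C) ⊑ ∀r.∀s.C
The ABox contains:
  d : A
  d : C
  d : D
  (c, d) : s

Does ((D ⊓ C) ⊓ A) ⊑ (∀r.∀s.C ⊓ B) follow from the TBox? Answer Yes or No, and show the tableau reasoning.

No

1. ((D ⊓ C) ⊓ A) ⊑ (∀r.∀s.C ⊓ B)  ⇔  (((D ⊓ C) ⊓ A) ⊓ (∃r.∃s.¬C ⊔ ¬B)) unsat w.r.t. T
   apply at x₀: C⊑(C ⊓ D); (D ⊓ C)⊑∀r.∀s.C
   open: L(x₀) ⊇ {A, C, D, ¬B, ∀r.∀s.C, …} (+ ∃-successors)
2. Hence ((D ⊓ C) ⊓ A) ⊑ (∀r.∀s.C ⊓ B): not entailed.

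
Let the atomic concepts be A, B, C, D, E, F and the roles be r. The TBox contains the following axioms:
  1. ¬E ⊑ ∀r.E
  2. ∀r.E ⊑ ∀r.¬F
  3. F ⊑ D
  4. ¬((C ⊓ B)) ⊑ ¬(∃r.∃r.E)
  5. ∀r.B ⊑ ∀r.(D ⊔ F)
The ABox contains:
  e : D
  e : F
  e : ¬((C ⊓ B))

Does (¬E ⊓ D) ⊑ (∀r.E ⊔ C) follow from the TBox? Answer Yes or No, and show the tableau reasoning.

1. (¬E ⊓ D) ⊑ (∀r.E ⊔ C)  ⇔  ((¬E ⊓ D) ⊓ (∃r.¬E ⊓ ¬C)) unsat w.r.t. T
   all branches close; clash {E, ¬E} at an ∃-successor
2. Hence (¬E ⊓ D) ⊑ (∀r.E ⊔ C): entailed.

Yes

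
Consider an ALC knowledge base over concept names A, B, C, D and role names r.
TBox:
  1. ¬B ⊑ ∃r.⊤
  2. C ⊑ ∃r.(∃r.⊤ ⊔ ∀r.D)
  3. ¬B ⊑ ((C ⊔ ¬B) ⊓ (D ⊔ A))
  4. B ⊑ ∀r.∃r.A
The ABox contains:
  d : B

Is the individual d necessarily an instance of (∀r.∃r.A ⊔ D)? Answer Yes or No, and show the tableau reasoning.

Yes

1. d : (∀r.∃r.A ⊔ D)?  L(d) = {B} ∪ {(∃r.∀r.¬A ⊓ ¬D)}
   clash {A, ¬A} at an ∃-successor — d ∈ (∀r.∃r.A ⊔ D)
2. Hence d : (∀r.∃r.A ⊔ D): entailed.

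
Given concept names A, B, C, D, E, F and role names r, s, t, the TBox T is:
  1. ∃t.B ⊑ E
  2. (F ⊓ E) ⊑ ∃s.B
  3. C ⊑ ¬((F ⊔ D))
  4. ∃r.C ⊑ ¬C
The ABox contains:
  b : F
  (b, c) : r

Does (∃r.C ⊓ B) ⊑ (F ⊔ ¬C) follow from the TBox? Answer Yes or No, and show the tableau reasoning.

1. (∃r.C ⊓ B) ⊑ (F ⊔ ¬C)  ⇔  ((∃r.C ⊓ B) ⊓ (¬F ⊓ C)) unsat w.r.t. T
   all branches close; clash {C, ¬C} at x₀
2. Hence (∃r.C ⊓ B) ⊑ (F ⊔ ¬C): entailed.

Yes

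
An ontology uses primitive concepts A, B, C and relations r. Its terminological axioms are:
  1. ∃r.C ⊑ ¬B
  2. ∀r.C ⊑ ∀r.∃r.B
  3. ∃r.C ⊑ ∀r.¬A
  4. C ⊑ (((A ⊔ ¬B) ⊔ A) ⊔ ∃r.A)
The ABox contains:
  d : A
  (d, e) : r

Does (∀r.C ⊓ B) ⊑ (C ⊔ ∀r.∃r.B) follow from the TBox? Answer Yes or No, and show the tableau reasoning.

1. (∀r.C ⊓ B) ⊑ (C ⊔ ∀r.∃r.B)  ⇔  ((∀r.C ⊓ B) ⊓ (¬C ⊓ ∃r.∀r.¬B)) unsat w.r.t. T
   all branches close; clash {B, ¬B} at x₀
2. Hence (∀r.C ⊓ B) ⊑ (C ⊔ ∀r.∃r.B): entailed.

Yes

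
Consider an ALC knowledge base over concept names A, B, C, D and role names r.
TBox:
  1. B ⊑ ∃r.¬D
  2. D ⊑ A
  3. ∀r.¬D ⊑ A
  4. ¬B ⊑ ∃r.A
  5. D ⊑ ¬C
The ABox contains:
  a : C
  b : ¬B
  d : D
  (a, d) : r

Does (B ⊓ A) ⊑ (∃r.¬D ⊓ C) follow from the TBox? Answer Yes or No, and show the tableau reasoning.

No

1. (B ⊓ A) ⊑ (∃r.¬D ⊓ C)  ⇔  ((B ⊓ A) ⊓ (∀r.D ⊔ ¬C)) unsat w.r.t. T
   apply at x₀: B⊑∃r.¬D
   open: L(x₀) ⊇ {A, B, ¬C, ¬D, ∃r.¬D} (+ ∃-successors)
2. Hence (B ⊓ A) ⊑ (∃r.¬D ⊓ C): not entailed.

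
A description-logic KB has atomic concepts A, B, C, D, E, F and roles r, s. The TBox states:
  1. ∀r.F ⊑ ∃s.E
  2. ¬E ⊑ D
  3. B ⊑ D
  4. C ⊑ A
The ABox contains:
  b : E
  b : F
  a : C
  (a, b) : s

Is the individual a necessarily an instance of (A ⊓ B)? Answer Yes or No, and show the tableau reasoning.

No

1. a : (A ⊓ B)?  L(a) = {C} ∪ {(¬A ⊔ ¬B)}
   apply at a: C⊑A
   open: L(a) ⊇ {A, C, E, ¬B, ∃r.¬F} (+ ∃-successors) — a ∉ (A ⊓ B) possible
2. Hence a : (A ⊓ B): not entailed.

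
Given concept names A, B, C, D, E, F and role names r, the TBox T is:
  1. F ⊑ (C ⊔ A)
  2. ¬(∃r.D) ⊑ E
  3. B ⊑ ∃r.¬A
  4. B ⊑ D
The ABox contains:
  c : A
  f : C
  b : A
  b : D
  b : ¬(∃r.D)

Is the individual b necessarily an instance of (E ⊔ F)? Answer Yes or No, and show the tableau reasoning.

1. b : (E ⊔ F)?  L(b) = {A, D, ¬(∃r.D)} ∪ {(¬E ⊓ ¬F)}
   clash {E, ¬E} at b — b ∈ (E ⊔ F)
2. Hence b : (E ⊔ F): entailed.

Yes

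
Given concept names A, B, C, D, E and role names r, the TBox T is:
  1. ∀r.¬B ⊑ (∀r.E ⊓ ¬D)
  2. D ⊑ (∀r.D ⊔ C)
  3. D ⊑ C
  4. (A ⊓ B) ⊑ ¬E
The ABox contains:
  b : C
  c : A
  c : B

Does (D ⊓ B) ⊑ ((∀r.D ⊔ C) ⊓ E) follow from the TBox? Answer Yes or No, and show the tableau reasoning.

1. (D ⊓ B) ⊑ ((∀r.D ⊔ C) ⊓ E)  ⇔  ((D ⊓ B) ⊓ ((∃r.¬D ⊓ ¬C) ⊔ ¬E)) unsat w.r.t. T
   apply at x₀: D⊑(∀r.D ⊔ C); D⊑C
   open: L(x₀) ⊇ {B, C, D, ¬A, ¬E, …} (+ ∃-successors)
2. Hence (D ⊓ B) ⊑ ((∀r.D ⊔ C) ⊓ E): not entailed.

No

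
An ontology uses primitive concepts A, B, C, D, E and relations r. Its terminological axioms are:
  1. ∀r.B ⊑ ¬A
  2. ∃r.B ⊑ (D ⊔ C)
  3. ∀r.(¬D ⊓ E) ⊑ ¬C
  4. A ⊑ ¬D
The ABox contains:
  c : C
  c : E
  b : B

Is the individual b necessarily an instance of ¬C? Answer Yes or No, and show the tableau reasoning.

No

1. b : ¬C?  L(b) = {B} ∪ {C}
   open: L(b) ⊇ {B, C, ¬A, ∀r.¬B, ∃r.(D ⊔ ¬E)} (+ ∃-successors) — b ∉ ¬C possible
2. Hence b : ¬C: not entailed.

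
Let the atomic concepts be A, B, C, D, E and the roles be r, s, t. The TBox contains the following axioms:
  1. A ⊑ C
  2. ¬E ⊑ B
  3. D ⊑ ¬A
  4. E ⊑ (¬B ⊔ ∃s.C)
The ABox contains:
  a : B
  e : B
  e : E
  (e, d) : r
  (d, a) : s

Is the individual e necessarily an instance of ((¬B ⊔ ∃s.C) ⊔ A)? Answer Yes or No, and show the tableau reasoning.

1. e : ((¬B ⊔ ∃s.C) ⊔ A)?  L(e) = {B, E} ∪ {((B ⊓ ∀s.¬C) ⊓ ¬A)}
   clash {C, ¬C} at an ∃-successor — e ∈ ((¬B ⊔ ∃s.C) ⊔ A)
2. Hence e : ((¬B ⊔ ∃s.C) ⊔ A): entailed.

Yes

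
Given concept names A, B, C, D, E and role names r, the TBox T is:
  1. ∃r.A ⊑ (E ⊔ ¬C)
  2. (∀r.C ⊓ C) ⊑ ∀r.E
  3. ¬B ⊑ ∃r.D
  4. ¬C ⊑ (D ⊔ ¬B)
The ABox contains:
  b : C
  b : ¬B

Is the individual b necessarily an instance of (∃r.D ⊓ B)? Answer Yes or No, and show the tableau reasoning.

1. b : (∃r.D ⊓ B)?  L(b) = {C, ¬B} ∪ {(∀r.¬D ⊔ ¬B)}
   apply at b: ¬B⊑∃r.D
   open: L(b) ⊇ {C, ¬B, ∀r.¬A, ∃r.D, ∃r.¬C} (+ ∃-successors) — b ∉ (∃r.D ⊓ B) possible
2. Hence b : (∃r.D ⊓ B): not entailed.

No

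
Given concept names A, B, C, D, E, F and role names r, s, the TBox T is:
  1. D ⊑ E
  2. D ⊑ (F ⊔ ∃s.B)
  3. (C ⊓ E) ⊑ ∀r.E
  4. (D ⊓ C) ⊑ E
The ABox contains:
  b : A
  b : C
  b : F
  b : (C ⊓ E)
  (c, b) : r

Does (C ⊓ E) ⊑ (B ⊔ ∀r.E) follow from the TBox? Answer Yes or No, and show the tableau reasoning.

Yes

1. (C ⊓ E) ⊑ (B ⊔ ∀r.E)  ⇔  ((C ⊓ E) ⊓ (¬B ⊓ ∃r.¬E)) unsat w.r.t. T
   all branches close; clash {E, ¬E} at an ∃-successor
2. Hence (C ⊓ E) ⊑ (B ⊔ ∀r.E): entailed.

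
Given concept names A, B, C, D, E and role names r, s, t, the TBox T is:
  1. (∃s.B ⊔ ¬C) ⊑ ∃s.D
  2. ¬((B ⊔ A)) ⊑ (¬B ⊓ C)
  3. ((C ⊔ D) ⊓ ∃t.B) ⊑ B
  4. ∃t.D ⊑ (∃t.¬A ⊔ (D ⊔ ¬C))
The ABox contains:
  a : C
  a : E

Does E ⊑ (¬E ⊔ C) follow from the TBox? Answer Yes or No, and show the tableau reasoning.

1. E ⊑ (¬E ⊔ C)  ⇔  (E ⊓ (E ⊓ ¬C)) unsat w.r.t. T
   open: L(x₀) ⊇ {B, E, ¬C, ∀t.¬D, ∃s.D} (+ ∃-successors)
2. Hence E ⊑ (¬E ⊔ C): not entailed.

No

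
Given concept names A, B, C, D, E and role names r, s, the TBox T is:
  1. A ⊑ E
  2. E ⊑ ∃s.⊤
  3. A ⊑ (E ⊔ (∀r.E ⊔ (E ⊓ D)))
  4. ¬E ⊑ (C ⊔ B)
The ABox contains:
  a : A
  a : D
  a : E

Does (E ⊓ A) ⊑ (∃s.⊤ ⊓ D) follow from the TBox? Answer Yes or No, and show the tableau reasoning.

1. (E ⊓ A) ⊑ (∃s.⊤ ⊓ D)  ⇔  ((E ⊓ A) ⊓ (∀s.⊥ ⊔ ¬D)) unsat w.r.t. T
   apply at x₀: E⊑∃s.⊤; A⊑(E ⊔ (∀r.E ⊔ (E ⊓ D)))
   open: L(x₀) ⊇ {A, E, ¬D, ∃s.⊤} (+ ∃-successors)
2. Hence (E ⊓ A) ⊑ (∃s.⊤ ⊓ D): not entailed.

No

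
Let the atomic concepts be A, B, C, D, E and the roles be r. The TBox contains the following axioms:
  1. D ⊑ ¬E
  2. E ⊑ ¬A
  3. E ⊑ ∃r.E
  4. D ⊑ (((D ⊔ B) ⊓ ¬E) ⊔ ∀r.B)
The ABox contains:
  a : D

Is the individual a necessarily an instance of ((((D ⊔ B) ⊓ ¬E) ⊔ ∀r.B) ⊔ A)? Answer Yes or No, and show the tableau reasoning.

1. a : ((((D ⊔ B) ⊓ ¬E) ⊔ ∀r.B) ⊔ A)?  L(a) = {D} ∪ {((((¬D ⊓ ¬B) ⊔ E) ⊓ ∃r.¬B) ⊓ ¬A)}
   clash {E, ¬E} at a — a ∈ ((((D ⊔ B) ⊓ ¬E) ⊔ ∀r.B) ⊔ A)
2. Hence a : ((((D ⊔ B) ⊓ ¬E) ⊔ ∀r.B) ⊔ A): entailed.

Yes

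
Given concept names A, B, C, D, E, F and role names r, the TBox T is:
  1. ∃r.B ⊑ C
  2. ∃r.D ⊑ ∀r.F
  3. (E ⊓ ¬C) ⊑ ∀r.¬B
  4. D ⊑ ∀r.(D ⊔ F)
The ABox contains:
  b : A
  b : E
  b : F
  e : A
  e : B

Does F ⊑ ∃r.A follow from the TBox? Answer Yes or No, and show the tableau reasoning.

1. F ⊑ ∃r.A  ⇔  (F ⊓ ∀r.¬A) unsat w.r.t. T
   open: L(x₀) ⊇ {F, ¬D, ¬E, ∀r.¬A, ∀r.¬B, …}
2. Hence F ⊑ ∃r.A: not entailed.

No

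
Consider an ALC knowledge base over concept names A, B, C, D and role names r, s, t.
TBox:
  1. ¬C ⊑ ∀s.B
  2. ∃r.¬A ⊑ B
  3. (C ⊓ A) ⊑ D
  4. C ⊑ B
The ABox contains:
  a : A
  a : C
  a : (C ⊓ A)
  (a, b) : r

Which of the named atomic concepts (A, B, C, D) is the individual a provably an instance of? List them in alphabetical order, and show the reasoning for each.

1. a : A?  L(a) = {A, C, (C ⊓ A)} ∪ {¬A}
   clash {A, ¬A} at a — a ∈ A
2. a : B?  L(a) = {A, C, (C ⊓ A)} ∪ {¬B}
   clash {B, ¬B} at a — a ∈ B
3. a : C?  L(a) = {A, C, (C ⊓ A)} ∪ {¬C}
   clash {C, ¬C} at a — a ∈ C
4. a : D?  L(a) = {A, C, (C ⊓ A)} ∪ {¬D}
   clash {D, ¬D} at a — a ∈ D
5. Entailed for a: {A, B, C, D}

{A, B, C, D}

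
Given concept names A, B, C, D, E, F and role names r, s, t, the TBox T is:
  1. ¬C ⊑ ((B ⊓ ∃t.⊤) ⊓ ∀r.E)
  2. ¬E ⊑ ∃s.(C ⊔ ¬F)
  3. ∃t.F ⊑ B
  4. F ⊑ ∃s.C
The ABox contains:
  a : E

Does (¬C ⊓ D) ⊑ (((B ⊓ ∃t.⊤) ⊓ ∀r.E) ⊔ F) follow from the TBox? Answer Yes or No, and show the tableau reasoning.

Yes

1. (¬C ⊓ D) ⊑ (((B ⊓ ∃t.⊤) ⊓ ∀r.E) ⊔ F)  ⇔  ((¬C ⊓ D) ⊓ (((¬B ⊔ ∀t.⊥) ⊔ ∃r.¬E) ⊓ ¬F)) unsat w.r.t. T
   all branches close; clash {E, ¬E} at an ∃-successor
2. Hence (¬C ⊓ D) ⊑ (((B ⊓ ∃t.⊤) ⊓ ∀r.E) ⊔ F): entailed.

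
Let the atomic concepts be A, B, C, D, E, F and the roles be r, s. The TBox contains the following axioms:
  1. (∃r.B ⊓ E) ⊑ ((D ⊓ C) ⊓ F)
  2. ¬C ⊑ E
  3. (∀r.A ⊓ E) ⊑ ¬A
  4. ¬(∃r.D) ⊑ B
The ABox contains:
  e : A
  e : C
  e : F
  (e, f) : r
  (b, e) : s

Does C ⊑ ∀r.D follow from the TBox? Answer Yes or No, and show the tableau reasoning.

1. C ⊑ ∀r.D  ⇔  (C ⊓ ∃r.¬D) unsat w.r.t. T
   open: L(x₀) ⊇ {C, ∀r.¬B, ∃r.D, ∃r.¬A, ∃r.¬D} (+ ∃-successors)
2. Hence C ⊑ ∀r.D: not entailed.

No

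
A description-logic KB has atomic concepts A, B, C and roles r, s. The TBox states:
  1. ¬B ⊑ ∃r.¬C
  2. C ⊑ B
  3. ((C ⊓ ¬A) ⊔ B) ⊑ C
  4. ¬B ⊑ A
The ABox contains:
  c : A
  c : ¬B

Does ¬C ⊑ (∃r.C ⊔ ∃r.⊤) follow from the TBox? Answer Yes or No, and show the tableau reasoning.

Yes

1. ¬C ⊑ (∃r.C ⊔ ∃r.⊤)  ⇔  (¬C ⊓ (∀r.¬C ⊓ ∀r.⊥)) unsat w.r.t. T
   all branches close; clash {C, ¬C} at x₀
2. Hence ¬C ⊑ (∃r.C ⊔ ∃r.⊤): entailed.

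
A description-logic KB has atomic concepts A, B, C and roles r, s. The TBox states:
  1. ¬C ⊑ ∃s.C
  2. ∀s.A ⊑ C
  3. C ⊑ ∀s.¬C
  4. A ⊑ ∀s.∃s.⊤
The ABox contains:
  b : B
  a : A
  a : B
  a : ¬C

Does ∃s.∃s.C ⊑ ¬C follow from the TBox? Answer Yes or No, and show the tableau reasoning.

1. ∃s.∃s.C ⊑ ¬C  ⇔  (∃s.∃s.C ⊓ C) unsat w.r.t. T
   apply at x₀: C⊑∀s.¬C
   open: L(x₀) ⊇ {C, ¬A, ∀s.¬C, ∃s.∃s.C} (+ ∃-successors)
2. Hence ∃s.∃s.C ⊑ ¬C: not entailed.

No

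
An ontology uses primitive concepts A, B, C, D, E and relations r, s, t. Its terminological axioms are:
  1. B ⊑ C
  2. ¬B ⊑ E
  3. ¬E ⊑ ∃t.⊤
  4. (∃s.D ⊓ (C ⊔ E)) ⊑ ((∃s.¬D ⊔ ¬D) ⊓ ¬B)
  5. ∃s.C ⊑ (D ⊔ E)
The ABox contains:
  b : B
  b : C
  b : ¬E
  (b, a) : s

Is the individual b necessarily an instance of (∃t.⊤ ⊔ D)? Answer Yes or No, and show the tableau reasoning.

Yes

1. b : (∃t.⊤ ⊔ D)?  L(b) = {B, C, ¬E} ∪ {(∀t.⊥ ⊓ ¬D)}
   clash {E, ¬E} at b — b ∈ (∃t.⊤ ⊔ D)
2. Hence b : (∃t.⊤ ⊔ D): entailed.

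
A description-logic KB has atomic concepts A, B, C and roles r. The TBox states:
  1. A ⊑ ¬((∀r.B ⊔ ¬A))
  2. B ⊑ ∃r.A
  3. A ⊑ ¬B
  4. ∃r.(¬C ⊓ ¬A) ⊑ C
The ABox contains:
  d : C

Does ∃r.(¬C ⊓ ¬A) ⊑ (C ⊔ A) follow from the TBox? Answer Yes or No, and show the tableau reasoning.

1. ∃r.(¬C ⊓ ¬A) ⊑ (C ⊔ A)  ⇔  (∃r.(¬C ⊓ ¬A) ⊓ (¬C ⊓ ¬A)) unsat w.r.t. T
   all branches close; clash {C, ¬C} at x₀
2. Hence ∃r.(¬C ⊓ ¬A) ⊑ (C ⊔ A): entailed.

Yes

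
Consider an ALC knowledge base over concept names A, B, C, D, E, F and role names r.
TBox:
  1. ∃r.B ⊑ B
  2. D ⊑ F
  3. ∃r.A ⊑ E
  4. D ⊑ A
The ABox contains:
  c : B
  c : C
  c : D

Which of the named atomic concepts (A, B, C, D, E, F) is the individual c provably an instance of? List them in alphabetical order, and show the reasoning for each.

1. c : A?  L(c) = {B, C, D} ∪ {¬A}
   clash {A, ¬A} at c — c ∈ A
2. c : B?  L(c) = {B, C, D} ∪ {¬B}
   clash {B, ¬B} at c — c ∈ B
3. c : C?  L(c) = {B, C, D} ∪ {¬C}
   clash {C, ¬C} at c — c ∈ C
4. c : D?  L(c) = {B, C, D} ∪ {¬D}
   clash {D, ¬D} at c — c ∈ D
5. c : E?  L(c) = {B, C, D} ∪ {¬E}
   apply at c: D⊑F; D⊑A
   open: L(c) ⊇ {A, B, C, D, F, …} — c ∉ E possible
6. c : F?  L(c) = {B, C, D} ∪ {¬F}
   clash {F, ¬F} at c — c ∈ F
7. Entailed for c: {A, B, C, D, F}

{A, B, C, D, F}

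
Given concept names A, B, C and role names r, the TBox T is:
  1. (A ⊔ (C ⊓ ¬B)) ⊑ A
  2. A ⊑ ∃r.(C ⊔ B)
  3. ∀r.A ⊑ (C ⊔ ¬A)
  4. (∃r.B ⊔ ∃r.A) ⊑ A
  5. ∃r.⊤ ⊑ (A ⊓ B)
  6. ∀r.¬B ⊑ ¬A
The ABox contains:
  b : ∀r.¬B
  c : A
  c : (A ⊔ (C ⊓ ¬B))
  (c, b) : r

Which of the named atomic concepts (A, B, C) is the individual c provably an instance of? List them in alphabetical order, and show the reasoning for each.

1. c : A?  L(c) = {A, (A ⊔ (C ⊓ ¬B))} ∪ {¬A}
   clash {A, ¬A} at c — c ∈ A
2. c : B?  L(c) = {A, (A ⊔ (C ⊓ ¬B))} ∪ {¬B}
   clash {B, ¬B} at c — c ∈ B
3. c : C?  L(c) = {A, (A ⊔ (C ⊓ ¬B))} ∪ {¬C}
   apply at c: A⊑∃r.(C ⊔ B)
   open: L(c) ⊇ {A, B, ¬C, ∃r.(C ⊔ B), ∃r.B, …} (+ ∃-successors) — c ∉ C possible
4. Entailed for c: {A, B}

{A, B}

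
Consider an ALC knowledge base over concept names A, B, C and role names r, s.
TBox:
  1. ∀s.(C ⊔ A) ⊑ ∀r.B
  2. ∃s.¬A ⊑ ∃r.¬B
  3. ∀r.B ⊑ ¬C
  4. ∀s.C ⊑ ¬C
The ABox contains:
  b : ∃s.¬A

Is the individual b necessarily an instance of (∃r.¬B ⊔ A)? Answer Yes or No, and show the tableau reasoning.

Yes

1. b : (∃r.¬B ⊔ A)?  L(b) = {∃s.¬A} ∪ {(∀r.B ⊓ ¬A)}
   clash {B, ¬B} at an ∃-successor — b ∈ (∃r.¬B ⊔ A)
2. Hence b : (∃r.¬B ⊔ A): entailed.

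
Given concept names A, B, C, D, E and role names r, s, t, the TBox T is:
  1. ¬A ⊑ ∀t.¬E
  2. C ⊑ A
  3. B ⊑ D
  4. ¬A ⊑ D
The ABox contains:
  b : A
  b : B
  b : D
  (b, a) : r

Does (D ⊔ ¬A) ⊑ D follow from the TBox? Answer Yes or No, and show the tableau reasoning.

Yes

1. (D ⊔ ¬A) ⊑ D  ⇔  ((D ⊔ ¬A) ⊓ ¬D) unsat w.r.t. T
   all branches close; clash {D, ¬D} at x₀
2. Hence (D ⊔ ¬A) ⊑ D: entailed.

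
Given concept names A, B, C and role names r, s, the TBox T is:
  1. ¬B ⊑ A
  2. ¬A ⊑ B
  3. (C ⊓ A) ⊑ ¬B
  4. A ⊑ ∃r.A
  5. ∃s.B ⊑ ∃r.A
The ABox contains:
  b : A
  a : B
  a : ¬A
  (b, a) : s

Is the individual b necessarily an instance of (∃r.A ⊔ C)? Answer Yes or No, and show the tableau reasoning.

1. b : (∃r.A ⊔ C)?  L(b) = {A} ∪ {(∀r.¬A ⊓ ¬C)}
   clash {A, ¬A} at an ∃-successor — b ∈ (∃r.A ⊔ C)
2. Hence b : (∃r.A ⊔ C): entailed.

Yes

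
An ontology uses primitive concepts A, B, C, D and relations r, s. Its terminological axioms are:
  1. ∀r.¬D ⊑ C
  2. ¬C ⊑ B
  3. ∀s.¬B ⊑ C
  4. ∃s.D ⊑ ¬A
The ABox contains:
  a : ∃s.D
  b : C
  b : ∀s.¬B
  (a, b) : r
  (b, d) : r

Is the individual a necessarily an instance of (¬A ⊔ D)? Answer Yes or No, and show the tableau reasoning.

1. a : (¬A ⊔ D)?  L(a) = {∃s.D} ∪ {(A ⊓ ¬D)}
   clash {A, ¬A} at a — a ∈ (¬A ⊔ D)
2. Hence a : (¬A ⊔ D): entailed.

Yes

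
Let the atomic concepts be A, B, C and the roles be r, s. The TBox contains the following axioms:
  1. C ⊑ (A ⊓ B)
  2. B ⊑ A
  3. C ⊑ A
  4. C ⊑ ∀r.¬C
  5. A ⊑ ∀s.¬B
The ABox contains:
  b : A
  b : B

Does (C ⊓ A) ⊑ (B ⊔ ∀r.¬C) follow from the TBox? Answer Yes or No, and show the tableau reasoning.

Yes

1. (C ⊓ A) ⊑ (B ⊔ ∀r.¬C)  ⇔  ((C ⊓ A) ⊓ (¬B ⊓ ∃r.C)) unsat w.r.t. T
   all branches close; clash {B, ¬B} at x₀
2. Hence (C ⊓ A) ⊑ (B ⊔ ∀r.¬C): entailed.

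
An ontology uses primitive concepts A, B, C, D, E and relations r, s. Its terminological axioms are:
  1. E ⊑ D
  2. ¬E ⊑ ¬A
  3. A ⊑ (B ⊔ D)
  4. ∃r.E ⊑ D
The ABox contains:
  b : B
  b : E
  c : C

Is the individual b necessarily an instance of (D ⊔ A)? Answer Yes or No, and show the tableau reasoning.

Yes

1. b : (D ⊔ A)?  L(b) = {B, E} ∪ {(¬D ⊓ ¬A)}
   clash {D, ¬D} at b — b ∈ (D ⊔ A)
2. Hence b : (D ⊔ A): entailed.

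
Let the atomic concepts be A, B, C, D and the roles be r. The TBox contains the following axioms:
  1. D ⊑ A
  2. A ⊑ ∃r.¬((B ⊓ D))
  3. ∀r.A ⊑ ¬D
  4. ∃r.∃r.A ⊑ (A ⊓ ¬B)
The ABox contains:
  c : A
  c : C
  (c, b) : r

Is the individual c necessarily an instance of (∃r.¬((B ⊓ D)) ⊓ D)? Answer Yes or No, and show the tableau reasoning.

1. c : (∃r.¬((B ⊓ D)) ⊓ D)?  L(c) = {A, C} ∪ {(∀r.(B ⊓ D) ⊔ ¬D)}
   apply at c: A⊑∃r.¬((B ⊓ D))
   open: L(c) ⊇ {A, C, ¬D, ∀r.∀r.¬A, ∃r.(¬B ⊔ ¬D)} (+ ∃-successors) — c ∉ (∃r.¬((B ⊓ D)) ⊓ D) possible
2. Hence c : (∃r.¬((B ⊓ D)) ⊓ D): not entailed.

No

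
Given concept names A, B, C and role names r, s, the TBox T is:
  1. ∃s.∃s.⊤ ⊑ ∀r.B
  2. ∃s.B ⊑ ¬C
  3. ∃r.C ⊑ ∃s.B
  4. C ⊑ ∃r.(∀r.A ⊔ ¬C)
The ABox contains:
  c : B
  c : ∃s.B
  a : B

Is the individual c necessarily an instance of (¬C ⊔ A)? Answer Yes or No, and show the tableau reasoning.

1. c : (¬C ⊔ A)?  L(c) = {B, ∃s.B} ∪ {(C ⊓ ¬A)}
   clash {C, ¬C} at c — c ∈ (¬C ⊔ A)
2. Hence c : (¬C ⊔ A): entailed.

Yes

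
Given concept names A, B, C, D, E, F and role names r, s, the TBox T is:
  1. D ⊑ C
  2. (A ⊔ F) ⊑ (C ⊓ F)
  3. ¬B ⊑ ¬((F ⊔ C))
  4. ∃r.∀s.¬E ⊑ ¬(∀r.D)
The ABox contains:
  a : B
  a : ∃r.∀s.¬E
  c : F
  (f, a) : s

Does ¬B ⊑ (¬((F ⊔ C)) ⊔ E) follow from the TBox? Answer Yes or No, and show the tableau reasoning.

Yes

1. ¬B ⊑ (¬((F ⊔ C)) ⊔ E)  ⇔  (¬B ⊓ ((F ⊔ C) ⊓ ¬E)) unsat w.r.t. T
   all branches close; clash {C, ¬C} at x₀
2. Hence ¬B ⊑ (¬((F ⊔ C)) ⊔ E): entailed.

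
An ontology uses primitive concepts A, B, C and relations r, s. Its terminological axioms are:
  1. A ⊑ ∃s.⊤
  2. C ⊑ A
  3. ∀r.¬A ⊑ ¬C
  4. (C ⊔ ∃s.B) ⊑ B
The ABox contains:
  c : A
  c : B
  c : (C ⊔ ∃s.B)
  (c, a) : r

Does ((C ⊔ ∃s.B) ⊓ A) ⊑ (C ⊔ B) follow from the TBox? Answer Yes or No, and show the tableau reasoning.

1. ((C ⊔ ∃s.B) ⊓ A) ⊑ (C ⊔ B)  ⇔  (((C ⊔ ∃s.B) ⊓ A) ⊓ (¬C ⊓ ¬B)) unsat w.r.t. T
   all branches close; clash {B, ¬B} at x₀
2. Hence ((C ⊔ ∃s.B) ⊓ A) ⊑ (C ⊔ B): entailed.

Yes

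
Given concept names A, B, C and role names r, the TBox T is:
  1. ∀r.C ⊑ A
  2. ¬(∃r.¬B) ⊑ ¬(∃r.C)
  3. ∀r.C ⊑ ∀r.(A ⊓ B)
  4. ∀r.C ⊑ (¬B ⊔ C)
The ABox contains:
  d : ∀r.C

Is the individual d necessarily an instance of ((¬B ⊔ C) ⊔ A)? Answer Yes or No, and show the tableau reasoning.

Yes

1. d : ((¬B ⊔ C) ⊔ A)?  L(d) = {∀r.C} ∪ {((B ⊓ ¬C) ⊓ ¬A)}
   clash {C, ¬C} at d — d ∈ ((¬B ⊔ C) ⊔ A)
2. Hence d : ((¬B ⊔ C) ⊔ A): entailed.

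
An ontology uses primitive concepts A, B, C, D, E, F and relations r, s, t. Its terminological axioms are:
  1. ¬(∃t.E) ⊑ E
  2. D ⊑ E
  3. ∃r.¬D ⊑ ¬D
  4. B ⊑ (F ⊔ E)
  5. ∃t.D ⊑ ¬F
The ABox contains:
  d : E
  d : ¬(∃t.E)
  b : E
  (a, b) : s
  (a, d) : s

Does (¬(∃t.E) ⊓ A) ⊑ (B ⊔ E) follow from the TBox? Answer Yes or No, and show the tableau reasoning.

1. (¬(∃t.E) ⊓ A) ⊑ (B ⊔ E)  ⇔  ((∀t.¬E ⊓ A) ⊓ (¬B ⊓ ¬E)) unsat w.r.t. T
   all branches close; clash {E, ¬E} at x₀
2. Hence (¬(∃t.E) ⊓ A) ⊑ (B ⊔ E): entailed.

Yes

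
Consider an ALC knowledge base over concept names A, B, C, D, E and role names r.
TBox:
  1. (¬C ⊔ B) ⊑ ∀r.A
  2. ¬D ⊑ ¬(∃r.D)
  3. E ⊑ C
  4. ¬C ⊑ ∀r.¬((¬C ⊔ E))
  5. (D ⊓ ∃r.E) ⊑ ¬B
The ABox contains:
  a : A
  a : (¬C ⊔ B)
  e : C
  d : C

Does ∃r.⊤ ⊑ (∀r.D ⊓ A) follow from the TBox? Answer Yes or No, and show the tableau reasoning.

No

1. ∃r.⊤ ⊑ (∀r.D ⊓ A)  ⇔  (∃r.⊤ ⊓ (∃r.¬D ⊔ ¬A)) unsat w.r.t. T
   open: L(x₀) ⊇ {C, D, ¬B, ¬E, ∃r.¬D, …} (+ ∃-successors)
2. Hence ∃r.⊤ ⊑ (∀r.D ⊓ A): not entailed.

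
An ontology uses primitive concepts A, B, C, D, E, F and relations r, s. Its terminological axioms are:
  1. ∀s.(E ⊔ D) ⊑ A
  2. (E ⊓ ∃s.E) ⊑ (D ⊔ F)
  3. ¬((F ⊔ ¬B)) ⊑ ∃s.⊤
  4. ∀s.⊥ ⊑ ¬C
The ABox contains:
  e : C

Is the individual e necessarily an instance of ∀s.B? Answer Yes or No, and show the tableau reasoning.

No

1. e : ∀s.B?  L(e) = {C} ∪ {∃s.¬B}
   open: L(e) ⊇ {C, ¬E, ∃s.(¬E ⊓ ¬D), ∃s.¬B, ∃s.⊤} (+ ∃-successors) — e ∉ ∀s.B possible
2. Hence e : ∀s.B: not entailed.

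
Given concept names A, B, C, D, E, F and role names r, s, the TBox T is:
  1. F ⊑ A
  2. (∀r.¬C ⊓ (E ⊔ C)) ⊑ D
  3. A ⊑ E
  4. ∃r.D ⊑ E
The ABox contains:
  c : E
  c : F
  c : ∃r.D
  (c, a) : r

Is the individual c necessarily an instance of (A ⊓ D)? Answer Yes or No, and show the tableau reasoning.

1. c : (A ⊓ D)?  L(c) = {E, F, ∃r.D} ∪ {(¬A ⊔ ¬D)}
   apply at c: F⊑A
   open: L(c) ⊇ {A, E, F, ¬D, ∃r.C, …} (+ ∃-successors) — c ∉ (A ⊓ D) possible
2. Hence c : (A ⊓ D): not entailed.

No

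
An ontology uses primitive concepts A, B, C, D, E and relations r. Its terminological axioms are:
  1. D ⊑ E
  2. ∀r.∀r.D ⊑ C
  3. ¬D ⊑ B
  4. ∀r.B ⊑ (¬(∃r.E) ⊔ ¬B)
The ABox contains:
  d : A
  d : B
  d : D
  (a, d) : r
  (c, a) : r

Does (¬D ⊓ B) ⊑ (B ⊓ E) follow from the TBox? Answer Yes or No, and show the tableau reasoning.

1. (¬D ⊓ B) ⊑ (B ⊓ E)  ⇔  ((¬D ⊓ B) ⊓ (¬B ⊔ ¬E)) unsat w.r.t. T
   open: L(x₀) ⊇ {B, ¬D, ¬E, ∃r.¬B, ∃r.∃r.¬D} (+ ∃-successors)
2. Hence (¬D ⊓ B) ⊑ (B ⊓ E): not entailed.

No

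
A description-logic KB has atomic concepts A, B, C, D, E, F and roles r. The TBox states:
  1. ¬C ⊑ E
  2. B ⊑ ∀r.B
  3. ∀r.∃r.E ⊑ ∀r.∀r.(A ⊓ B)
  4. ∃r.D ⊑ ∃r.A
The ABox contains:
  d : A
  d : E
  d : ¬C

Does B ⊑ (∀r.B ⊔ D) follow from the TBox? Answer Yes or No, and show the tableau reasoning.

1. B ⊑ (∀r.B ⊔ D)  ⇔  (B ⊓ (∃r.¬B ⊓ ¬D)) unsat w.r.t. T
   all branches close; clash {B, ¬B} at an ∃-successor
2. Hence B ⊑ (∀r.B ⊔ D): entailed.

Yes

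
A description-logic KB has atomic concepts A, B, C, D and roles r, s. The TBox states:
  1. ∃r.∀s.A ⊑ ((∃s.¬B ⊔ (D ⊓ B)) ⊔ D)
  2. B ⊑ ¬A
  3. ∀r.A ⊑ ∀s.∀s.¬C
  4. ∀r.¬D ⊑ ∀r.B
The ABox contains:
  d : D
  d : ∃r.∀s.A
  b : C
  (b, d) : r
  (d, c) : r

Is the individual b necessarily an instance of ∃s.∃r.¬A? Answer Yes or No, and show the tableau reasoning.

1. b : ∃s.∃r.¬A?  L(b) = {C} ∪ {∀s.∀r.A}
   open: L(b) ⊇ {C, ¬B, ∀r.∃s.¬A, ∀s.∀r.A, ∃r.D, …} (+ ∃-successors) — b ∉ ∃s.∃r.¬A possible
2. Hence b : ∃s.∃r.¬A: not entailed.

No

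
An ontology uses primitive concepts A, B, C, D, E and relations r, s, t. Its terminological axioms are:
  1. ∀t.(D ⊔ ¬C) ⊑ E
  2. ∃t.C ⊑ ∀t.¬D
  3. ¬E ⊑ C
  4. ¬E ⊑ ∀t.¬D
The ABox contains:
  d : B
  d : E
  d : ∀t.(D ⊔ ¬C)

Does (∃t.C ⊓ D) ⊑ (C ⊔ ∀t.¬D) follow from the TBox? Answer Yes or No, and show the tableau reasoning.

Yes

1. (∃t.C ⊓ D) ⊑ (C ⊔ ∀t.¬D)  ⇔  ((∃t.C ⊓ D) ⊓ (¬C ⊓ ∃t.D)) unsat w.r.t. T
   all branches close; clash {C, ¬C} at x₀
2. Hence (∃t.C ⊓ D) ⊑ (C ⊔ ∀t.¬D): entailed.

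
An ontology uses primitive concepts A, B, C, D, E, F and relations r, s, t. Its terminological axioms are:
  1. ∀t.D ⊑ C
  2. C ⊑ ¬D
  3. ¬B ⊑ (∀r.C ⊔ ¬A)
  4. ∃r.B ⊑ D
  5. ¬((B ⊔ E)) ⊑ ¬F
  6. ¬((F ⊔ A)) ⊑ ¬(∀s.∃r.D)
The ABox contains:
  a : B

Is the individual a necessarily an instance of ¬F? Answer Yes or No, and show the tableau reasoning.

No

1. a : ¬F?  L(a) = {B} ∪ {F}
   open: L(a) ⊇ {B, F, ¬C, ∀r.¬B, ∃t.¬D} (+ ∃-successors) — a ∉ ¬F possible
2. Hence a : ¬F: not entailed.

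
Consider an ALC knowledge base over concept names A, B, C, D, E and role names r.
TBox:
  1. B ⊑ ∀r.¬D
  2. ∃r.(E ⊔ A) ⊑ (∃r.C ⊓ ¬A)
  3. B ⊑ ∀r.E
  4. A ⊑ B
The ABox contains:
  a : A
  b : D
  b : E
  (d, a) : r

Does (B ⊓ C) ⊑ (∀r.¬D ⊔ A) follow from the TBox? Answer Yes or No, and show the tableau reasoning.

1. (B ⊓ C) ⊑ (∀r.¬D ⊔ A)  ⇔  ((B ⊓ C) ⊓ (∃r.D ⊓ ¬A)) unsat w.r.t. T
   all branches close; clash {D, ¬D} at an ∃-successor
2. Hence (B ⊓ C) ⊑ (∀r.¬D ⊔ A): entailed.

Yes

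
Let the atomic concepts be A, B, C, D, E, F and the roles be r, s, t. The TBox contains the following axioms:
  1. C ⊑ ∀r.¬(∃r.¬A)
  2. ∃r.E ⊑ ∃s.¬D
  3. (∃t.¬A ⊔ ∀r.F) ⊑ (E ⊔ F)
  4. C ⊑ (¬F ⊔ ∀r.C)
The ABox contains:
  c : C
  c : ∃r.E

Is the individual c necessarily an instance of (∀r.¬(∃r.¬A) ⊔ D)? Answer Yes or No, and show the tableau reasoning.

Yes

1. c : (∀r.¬(∃r.¬A) ⊔ D)?  L(c) = {C, ∃r.E} ∪ {(∃r.∃r.¬A ⊓ ¬D)}
   clash {A, ¬A} at an ∃-successor — c ∈ (∀r.¬(∃r.¬A) ⊔ D)
2. Hence c : (∀r.¬(∃r.¬A) ⊔ D): entailed.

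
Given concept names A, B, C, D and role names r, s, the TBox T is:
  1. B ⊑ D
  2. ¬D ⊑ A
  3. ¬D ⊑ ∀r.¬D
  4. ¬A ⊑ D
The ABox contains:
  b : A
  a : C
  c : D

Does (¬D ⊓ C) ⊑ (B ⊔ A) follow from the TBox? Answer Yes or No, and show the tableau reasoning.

Yes

1. (¬D ⊓ C) ⊑ (B ⊔ A)  ⇔  ((¬D ⊓ C) ⊓ (¬B ⊓ ¬A)) unsat w.r.t. T
   all branches close; clash {D, ¬D} at x₀
2. Hence (¬D ⊓ C) ⊑ (B ⊔ A): entailed.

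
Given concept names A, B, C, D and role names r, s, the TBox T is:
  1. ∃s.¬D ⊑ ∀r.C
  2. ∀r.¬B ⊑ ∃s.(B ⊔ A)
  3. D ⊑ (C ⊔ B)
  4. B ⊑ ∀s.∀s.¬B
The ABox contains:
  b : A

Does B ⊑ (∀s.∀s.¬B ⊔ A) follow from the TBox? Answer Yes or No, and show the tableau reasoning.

Yes

1. B ⊑ (∀s.∀s.¬B ⊔ A)  ⇔  (B ⊓ (∃s.∃s.B ⊓ ¬A)) unsat w.r.t. T
   all branches close; clash {B, ¬B} at an ∃-successor
2. Hence B ⊑ (∀s.∀s.¬B ⊔ A): entailed.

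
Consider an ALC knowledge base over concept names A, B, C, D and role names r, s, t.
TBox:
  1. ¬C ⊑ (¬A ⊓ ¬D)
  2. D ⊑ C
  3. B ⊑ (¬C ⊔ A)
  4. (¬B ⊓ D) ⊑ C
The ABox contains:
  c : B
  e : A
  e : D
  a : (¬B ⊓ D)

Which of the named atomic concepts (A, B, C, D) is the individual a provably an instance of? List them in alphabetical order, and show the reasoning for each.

1. a : A?  L(a) = {(¬B ⊓ D)} ∪ {¬A}
   apply at a: D⊑C; (¬B ⊓ D)⊑C
   open: L(a) ⊇ {C, D, ¬A, ¬B} — a ∉ A possible
2. a : B?  L(a) = {(¬B ⊓ D)} ∪ {¬B}
   apply at a: D⊑C; (¬B ⊓ D)⊑C
   open: L(a) ⊇ {C, D, ¬B} — a ∉ B possible
3. a : C?  L(a) = {(¬B ⊓ D)} ∪ {¬C}
   clash {C, ¬C} at a — a ∈ C
4. a : D?  L(a) = {(¬B ⊓ D)} ∪ {¬D}
   clash {D, ¬D} at a — a ∈ D
5. Entailed for a: {C, D}

{C, D}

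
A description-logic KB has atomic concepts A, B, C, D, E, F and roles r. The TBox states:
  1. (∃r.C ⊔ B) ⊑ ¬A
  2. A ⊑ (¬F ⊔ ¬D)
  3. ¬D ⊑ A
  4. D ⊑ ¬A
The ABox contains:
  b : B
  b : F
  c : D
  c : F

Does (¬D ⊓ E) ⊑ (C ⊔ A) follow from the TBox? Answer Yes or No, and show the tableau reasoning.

Yes

1. (¬D ⊓ E) ⊑ (C ⊔ A)  ⇔  ((¬D ⊓ E) ⊓ (¬C ⊓ ¬A)) unsat w.r.t. T
   all branches close; clash {A, ¬A} at x₀
2. Hence (¬D ⊓ E) ⊑ (C ⊔ A): entailed.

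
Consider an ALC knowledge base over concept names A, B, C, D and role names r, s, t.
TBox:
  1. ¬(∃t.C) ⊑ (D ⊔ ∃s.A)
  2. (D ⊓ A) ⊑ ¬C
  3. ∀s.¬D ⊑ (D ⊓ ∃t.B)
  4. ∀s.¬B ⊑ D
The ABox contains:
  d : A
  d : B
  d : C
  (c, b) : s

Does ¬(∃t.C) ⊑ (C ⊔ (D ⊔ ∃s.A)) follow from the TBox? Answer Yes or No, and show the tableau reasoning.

Yes

1. ¬(∃t.C) ⊑ (C ⊔ (D ⊔ ∃s.A))  ⇔  (∀t.¬C ⊓ (¬C ⊓ (¬D ⊓ ∀s.¬A))) unsat w.r.t. T
   all branches close; clash {D, ¬D} at x₀
2. Hence ¬(∃t.C) ⊑ (C ⊔ (D ⊔ ∃s.A)): entailed.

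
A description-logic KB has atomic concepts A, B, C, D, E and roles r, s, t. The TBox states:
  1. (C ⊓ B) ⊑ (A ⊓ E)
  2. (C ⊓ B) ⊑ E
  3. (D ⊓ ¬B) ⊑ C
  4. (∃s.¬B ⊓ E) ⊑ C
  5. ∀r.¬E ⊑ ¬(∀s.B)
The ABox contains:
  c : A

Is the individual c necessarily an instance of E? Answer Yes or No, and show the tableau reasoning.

1. c : E?  L(c) = {A} ∪ {¬E}
   open: L(c) ⊇ {A, ¬C, ¬D, ¬E, ∃r.E} (+ ∃-successors) — c ∉ E possible
2. Hence c : E: not entailed.

No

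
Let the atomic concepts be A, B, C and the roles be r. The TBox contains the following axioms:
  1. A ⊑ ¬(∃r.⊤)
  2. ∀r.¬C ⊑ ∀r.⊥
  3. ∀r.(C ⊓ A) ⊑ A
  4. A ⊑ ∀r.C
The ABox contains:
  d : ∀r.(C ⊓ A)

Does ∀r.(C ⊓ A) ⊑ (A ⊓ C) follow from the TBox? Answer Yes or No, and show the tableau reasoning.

1. ∀r.(C ⊓ A) ⊑ (A ⊓ C)  ⇔  (∀r.(C ⊓ A) ⊓ (¬A ⊔ ¬C)) unsat w.r.t. T
   apply at x₀: ∀r.(C ⊓ A)⊑A
   open: L(x₀) ⊇ {A, ¬C, ∀r.(C ⊓ A), ∀r.C, ∀r.⊥}
2. Hence ∀r.(C ⊓ A) ⊑ (A ⊓ C): not entailed.

No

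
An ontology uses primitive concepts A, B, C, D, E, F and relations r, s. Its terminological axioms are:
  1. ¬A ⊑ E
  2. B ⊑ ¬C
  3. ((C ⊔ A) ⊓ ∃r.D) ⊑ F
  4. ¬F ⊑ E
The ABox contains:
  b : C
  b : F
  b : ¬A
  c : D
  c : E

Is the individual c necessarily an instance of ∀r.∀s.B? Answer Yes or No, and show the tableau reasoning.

No

1. c : ∀r.∀s.B?  L(c) = {D, E} ∪ {∃r.∃s.¬B}
   open: L(c) ⊇ {D, E, ¬A, ¬B, ¬C, …} (+ ∃-successors) — c ∉ ∀r.∀s.B possible
2. Hence c : ∀r.∀s.B: not entailed.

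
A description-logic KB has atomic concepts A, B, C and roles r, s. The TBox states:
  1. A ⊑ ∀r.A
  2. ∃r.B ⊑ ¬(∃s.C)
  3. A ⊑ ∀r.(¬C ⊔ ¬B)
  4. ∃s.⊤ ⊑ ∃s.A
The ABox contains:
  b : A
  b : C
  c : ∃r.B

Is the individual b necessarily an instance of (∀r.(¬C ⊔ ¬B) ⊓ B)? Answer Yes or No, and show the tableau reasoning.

No

1. b : (∀r.(¬C ⊔ ¬B) ⊓ B)?  L(b) = {A, C} ∪ {(∃r.(C ⊓ B) ⊔ ¬B)}
   apply at b: A⊑∀r.A; A⊑∀r.(¬C ⊔ ¬B)
   open: L(b) ⊇ {A, C, ¬B, ∀r.(¬C ⊔ ¬B), ∀r.A, …} — b ∉ (∀r.(¬C ⊔ ¬B) ⊓ B) possible
2. Hence b : (∀r.(¬C ⊔ ¬B) ⊓ B): not entailed.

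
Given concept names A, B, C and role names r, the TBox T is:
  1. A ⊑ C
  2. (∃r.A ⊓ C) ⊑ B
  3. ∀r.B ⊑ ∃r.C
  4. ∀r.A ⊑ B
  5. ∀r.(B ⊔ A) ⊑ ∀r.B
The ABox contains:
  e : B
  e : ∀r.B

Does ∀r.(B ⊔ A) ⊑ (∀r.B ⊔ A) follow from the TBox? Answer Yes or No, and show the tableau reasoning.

Yes

1. ∀r.(B ⊔ A) ⊑ (∀r.B ⊔ A)  ⇔  (∀r.(B ⊔ A) ⊓ (∃r.¬B ⊓ ¬A)) unsat w.r.t. T
   all branches close; clash {B, ¬B} at an ∃-successor
2. Hence ∀r.(B ⊔ A) ⊑ (∀r.B ⊔ A): entailed.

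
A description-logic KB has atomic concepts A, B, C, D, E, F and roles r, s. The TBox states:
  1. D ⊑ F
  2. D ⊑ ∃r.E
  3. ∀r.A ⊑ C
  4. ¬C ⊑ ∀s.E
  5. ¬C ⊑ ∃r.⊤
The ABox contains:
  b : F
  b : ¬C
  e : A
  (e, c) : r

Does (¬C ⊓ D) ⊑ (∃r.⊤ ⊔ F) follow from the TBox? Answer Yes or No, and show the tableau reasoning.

1. (¬C ⊓ D) ⊑ (∃r.⊤ ⊔ F)  ⇔  ((¬C ⊓ D) ⊓ (∀r.⊥ ⊓ ¬F)) unsat w.r.t. T
   all branches close; clash {F, ¬F} at x₀
2. Hence (¬C ⊓ D) ⊑ (∃r.⊤ ⊔ F): entailed.

Yes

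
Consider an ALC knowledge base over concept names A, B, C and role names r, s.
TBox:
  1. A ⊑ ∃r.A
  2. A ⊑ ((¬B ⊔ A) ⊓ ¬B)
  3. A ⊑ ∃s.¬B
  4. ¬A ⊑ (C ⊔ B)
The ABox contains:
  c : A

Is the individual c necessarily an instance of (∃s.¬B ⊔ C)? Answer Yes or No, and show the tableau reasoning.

1. c : (∃s.¬B ⊔ C)?  L(c) = {A} ∪ {(∀s.B ⊓ ¬C)}
   clash {B, ¬B} at an ∃-successor — c ∈ (∃s.¬B ⊔ C)
2. Hence c : (∃s.¬B ⊔ C): entailed.

Yes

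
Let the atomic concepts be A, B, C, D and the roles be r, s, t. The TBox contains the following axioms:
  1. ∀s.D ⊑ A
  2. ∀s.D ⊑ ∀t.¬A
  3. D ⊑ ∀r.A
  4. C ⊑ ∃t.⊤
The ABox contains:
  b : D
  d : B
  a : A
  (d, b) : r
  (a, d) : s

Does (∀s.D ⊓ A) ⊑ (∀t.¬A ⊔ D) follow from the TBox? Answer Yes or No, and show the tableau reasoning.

1. (∀s.D ⊓ A) ⊑ (∀t.¬A ⊔ D)  ⇔  ((∀s.D ⊓ A) ⊓ (∃t.A ⊓ ¬D)) unsat w.r.t. T
   all branches close; clash {A, ¬A} at an ∃-successor
2. Hence (∀s.D ⊓ A) ⊑ (∀t.¬A ⊔ D): entailed.

Yes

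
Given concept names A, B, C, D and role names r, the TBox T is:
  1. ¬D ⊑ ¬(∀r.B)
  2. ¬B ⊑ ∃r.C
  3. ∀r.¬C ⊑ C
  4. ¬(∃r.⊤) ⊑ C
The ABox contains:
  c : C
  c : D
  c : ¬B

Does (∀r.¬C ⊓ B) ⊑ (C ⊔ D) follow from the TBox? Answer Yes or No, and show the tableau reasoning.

1. (∀r.¬C ⊓ B) ⊑ (C ⊔ D)  ⇔  ((∀r.¬C ⊓ B) ⊓ (¬C ⊓ ¬D)) unsat w.r.t. T
   all branches close; clash {C, ¬C} at x₀
2. Hence (∀r.¬C ⊓ B) ⊑ (C ⊔ D): entailed.

Yes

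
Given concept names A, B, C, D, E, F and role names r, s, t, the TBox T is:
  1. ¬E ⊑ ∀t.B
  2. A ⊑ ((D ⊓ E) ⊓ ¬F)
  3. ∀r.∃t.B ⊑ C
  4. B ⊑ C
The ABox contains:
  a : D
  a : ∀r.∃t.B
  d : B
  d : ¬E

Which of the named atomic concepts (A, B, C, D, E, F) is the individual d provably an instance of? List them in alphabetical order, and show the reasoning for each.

1. d : A?  L(d) = {B, ¬E} ∪ {¬A}
   apply at d: ¬E⊑∀t.B; B⊑C
   open: L(d) ⊇ {B, C, ¬A, ¬E, ∀t.B} — d ∉ A possible
2. d : B?  L(d) = {B, ¬E} ∪ {¬B}
   clash {B, ¬B} at d — d ∈ B
3. d : C?  L(d) = {B, ¬E} ∪ {¬C}
   clash {C, ¬C} at d — d ∈ C
4. d : D?  L(d) = {B, ¬E} ∪ {¬D}
   apply at d: ¬E⊑∀t.B; B⊑C
   open: L(d) ⊇ {B, C, ¬A, ¬D, ¬E, …} — d ∉ D possible
5. d : E?  L(d) = {B, ¬E} ∪ {¬E}
   apply at d: ¬E⊑∀t.B; B⊑C
   open: L(d) ⊇ {B, C, ¬A, ¬E, ∀t.B} — d ∉ E possible
6. d : F?  L(d) = {B, ¬E} ∪ {¬F}
   apply at d: ¬E⊑∀t.B; B⊑C
   open: L(d) ⊇ {B, C, ¬A, ¬E, ¬F, …} — d ∉ F possible
7. Entailed for d: {B, C}

{B, C}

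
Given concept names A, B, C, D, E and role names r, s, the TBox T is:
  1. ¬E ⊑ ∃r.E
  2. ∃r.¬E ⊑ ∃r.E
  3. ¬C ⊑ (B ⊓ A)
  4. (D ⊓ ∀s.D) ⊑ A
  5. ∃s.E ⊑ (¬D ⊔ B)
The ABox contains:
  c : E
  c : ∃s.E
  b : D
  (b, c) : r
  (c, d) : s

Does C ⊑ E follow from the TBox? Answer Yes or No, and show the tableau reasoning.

1. C ⊑ E  ⇔  (C ⊓ ¬E) unsat w.r.t. T
   apply at x₀: ¬E⊑∃r.E
   open: L(x₀) ⊇ {C, ¬D, ¬E, ∀s.¬E, ∃r.E} (+ ∃-successors)
2. Hence C ⊑ E: not entailed.

No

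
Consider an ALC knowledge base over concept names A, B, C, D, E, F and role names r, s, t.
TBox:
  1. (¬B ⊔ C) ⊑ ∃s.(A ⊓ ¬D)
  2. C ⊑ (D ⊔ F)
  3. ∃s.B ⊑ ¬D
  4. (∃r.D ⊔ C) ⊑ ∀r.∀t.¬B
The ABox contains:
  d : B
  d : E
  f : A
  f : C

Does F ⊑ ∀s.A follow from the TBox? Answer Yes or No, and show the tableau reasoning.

1. F ⊑ ∀s.A  ⇔  (F ⊓ ∃s.¬A) unsat w.r.t. T
   open: L(x₀) ⊇ {B, F, ¬C, ∀r.¬D, ∀s.¬B, …} (+ ∃-successors)
2. Hence F ⊑ ∀s.A: not entailed.

No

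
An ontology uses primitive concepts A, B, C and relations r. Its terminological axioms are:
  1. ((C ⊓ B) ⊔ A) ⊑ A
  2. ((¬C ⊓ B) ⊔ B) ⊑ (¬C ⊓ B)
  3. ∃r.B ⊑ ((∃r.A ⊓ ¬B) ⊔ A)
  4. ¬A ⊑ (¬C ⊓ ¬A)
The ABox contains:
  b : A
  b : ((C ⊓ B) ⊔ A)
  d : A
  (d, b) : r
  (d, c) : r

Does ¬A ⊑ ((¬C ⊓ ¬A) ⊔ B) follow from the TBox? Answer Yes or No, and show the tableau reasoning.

Yes

1. ¬A ⊑ ((¬C ⊓ ¬A) ⊔ B)  ⇔  (¬A ⊓ ((C ⊔ A) ⊓ ¬B)) unsat w.r.t. T
   all branches close; clash {A, ¬A} at x₀
2. Hence ¬A ⊑ ((¬C ⊓ ¬A) ⊔ B): entailed.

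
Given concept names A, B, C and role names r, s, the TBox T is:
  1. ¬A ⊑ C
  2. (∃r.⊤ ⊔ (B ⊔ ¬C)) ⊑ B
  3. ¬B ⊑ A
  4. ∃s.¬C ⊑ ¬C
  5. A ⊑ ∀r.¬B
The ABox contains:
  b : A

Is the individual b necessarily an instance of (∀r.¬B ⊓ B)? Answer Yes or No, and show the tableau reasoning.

No

1. b : (∀r.¬B ⊓ B)?  L(b) = {A} ∪ {(∃r.B ⊔ ¬B)}
   apply at b: A⊑∀r.¬B
   open: L(b) ⊇ {A, C, ¬B, ∀r.¬B, ∀r.⊥, …} — b ∉ (∀r.¬B ⊓ B) possible
2. Hence b : (∀r.¬B ⊓ B): not entailed.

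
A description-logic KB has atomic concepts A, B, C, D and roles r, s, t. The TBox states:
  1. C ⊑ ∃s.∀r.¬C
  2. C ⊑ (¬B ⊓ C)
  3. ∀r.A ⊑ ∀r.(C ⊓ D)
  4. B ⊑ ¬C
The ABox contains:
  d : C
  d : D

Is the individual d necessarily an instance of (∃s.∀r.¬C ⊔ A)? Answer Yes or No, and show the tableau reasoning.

Yes

1. d : (∃s.∀r.¬C ⊔ A)?  L(d) = {C, D} ∪ {(∀s.∃r.C ⊓ ¬A)}
   clash {C, ¬C} at d — d ∈ (∃s.∀r.¬C ⊔ A)
2. Hence d : (∃s.∀r.¬C ⊔ A): entailed.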